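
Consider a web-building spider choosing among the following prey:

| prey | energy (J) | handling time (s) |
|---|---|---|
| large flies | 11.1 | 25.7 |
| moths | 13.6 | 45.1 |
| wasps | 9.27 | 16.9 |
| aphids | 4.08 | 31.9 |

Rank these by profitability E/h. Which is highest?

In descending order of E/h:
wasps: 9.27/16.9 = 0.549 J/s
large flies: 11.1/25.7 = 0.432 J/s
moths: 13.6/45.1 = 0.302 J/s
aphids: 4.08/31.9 = 0.128 J/s

wasps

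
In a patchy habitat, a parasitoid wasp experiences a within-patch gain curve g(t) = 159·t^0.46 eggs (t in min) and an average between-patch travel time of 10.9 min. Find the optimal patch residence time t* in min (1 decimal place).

9.3 min

Maximise g(t)/(T+t): set derivative to zero → g'(t)(T+t) = g(t).
g'(t) = 0.46·159·t^-0.54. Setting 0.46·159·t^-0.54 = 159·t^0.46/(10.9+t) gives 0.46(10.9+t) = t, so 0.54·t = 0.46×10.9.
t* = 0.46×10.9/0.54 = 9.285 min.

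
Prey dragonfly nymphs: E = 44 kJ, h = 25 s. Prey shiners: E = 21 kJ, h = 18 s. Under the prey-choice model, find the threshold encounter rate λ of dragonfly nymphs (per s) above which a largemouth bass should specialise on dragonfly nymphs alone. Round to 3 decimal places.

0.079 per s

Drop shiners once their profitability E₂/h₂ falls below the rate achievable on dragonfly nymphs alone: E₂/h₂ = λE₁/(1 + λh₁).
Solve for λ: λE₁h₂ = E₂(1 + λh₁) → λ(E₁h₂ − E₂h₁) = E₂ → λ = E₂/(E₁h₂ − E₂h₁).
λ = 21/(44×18 − 21×25) = 21/267 = 0.07865 per s.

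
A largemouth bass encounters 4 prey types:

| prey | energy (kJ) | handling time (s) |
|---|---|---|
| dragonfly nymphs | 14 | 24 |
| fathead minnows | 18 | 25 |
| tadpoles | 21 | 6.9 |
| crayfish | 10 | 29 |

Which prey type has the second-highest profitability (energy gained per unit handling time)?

fathead minnows

In descending order of E/h:
tadpoles: 21/6.9 = 3.04 kJ/s
fathead minnows: 18/25 = 0.72 kJ/s
dragonfly nymphs: 14/24 = 0.583 kJ/s
crayfish: 10/29 = 0.345 kJ/s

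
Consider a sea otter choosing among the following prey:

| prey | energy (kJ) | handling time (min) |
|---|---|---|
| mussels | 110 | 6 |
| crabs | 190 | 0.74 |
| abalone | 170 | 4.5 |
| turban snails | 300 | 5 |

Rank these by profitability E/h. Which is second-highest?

In descending order of E/h:
crabs: 190/0.74 = 257 kJ/min
turban snails: 300/5 = 60 kJ/min
abalone: 170/4.5 = 37.8 kJ/min
mussels: 110/6 = 18.3 kJ/min

turban snails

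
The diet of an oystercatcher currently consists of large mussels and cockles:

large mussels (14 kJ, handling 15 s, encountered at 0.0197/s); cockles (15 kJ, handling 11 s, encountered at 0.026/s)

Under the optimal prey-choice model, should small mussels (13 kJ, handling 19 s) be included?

Yes

Current rate: (0.0197×14 + 0.026×15)/(1 + 0.0197×15 + 0.026×11) = 0.421 kJ/s.
Profitability of small mussels: 13/19 = 0.6842 kJ/s.
0.6842 > 0.421, so adding small mussels raises the average — include it.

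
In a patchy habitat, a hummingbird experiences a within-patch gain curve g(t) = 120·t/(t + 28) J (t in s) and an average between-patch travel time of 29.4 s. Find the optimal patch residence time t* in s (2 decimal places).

By the marginal value theorem, leave when the instantaneous gain rate g'(t) equals the habitat-wide average g(t)/(T + t).
g'(t) = 120·28/(t + 28)². Setting 120·28/(t+28)² = 120t/[(t+28)(29.4+t)] gives 28(29.4+t) = t(t+28), so t² = 28×29.4 = 823.2.
t* = √823.2 = 28.69 s.

28.69 s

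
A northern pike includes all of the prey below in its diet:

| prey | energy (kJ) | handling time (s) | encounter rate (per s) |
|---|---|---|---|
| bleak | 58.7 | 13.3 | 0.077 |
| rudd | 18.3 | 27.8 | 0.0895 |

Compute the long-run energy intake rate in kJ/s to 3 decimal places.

1.365 kJ/s

Energy encountered per unit search time: 0.077×58.7 + 0.0895×18.3 = 6.158 kJ/s.
Handling time per unit search time: 0.077×13.3 + 0.0895×27.8 = 3.512.
Rate = 6.158/(1 + 3.512) = 1.365 kJ/s.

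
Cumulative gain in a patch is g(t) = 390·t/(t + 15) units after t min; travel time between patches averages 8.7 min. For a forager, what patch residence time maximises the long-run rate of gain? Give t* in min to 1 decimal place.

11.4 min

Maximise g(t)/(T+t): set derivative to zero → g'(t)(T+t) = g(t).
g'(t) = 390·15/(t + 15)². Setting 390·15/(t+15)² = 390t/[(t+15)(8.7+t)] gives 15(8.7+t) = t(t+15), so t² = 15×8.7 = 130.5.
t* = √130.5 = 11.42 min.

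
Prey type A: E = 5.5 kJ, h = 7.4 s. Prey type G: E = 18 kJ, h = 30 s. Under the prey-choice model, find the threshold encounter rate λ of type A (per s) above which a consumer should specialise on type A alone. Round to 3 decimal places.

At the threshold, the rate on type A alone equals the profitability of type G: λ·5.5/(1 + λ·7.4) = 18/30 = 0.6.
Rearranging, λ(5.5 − 0.6×7.4) = 0.6, so λ = 0.6/1.06 = 0.566 per s.

0.566 per s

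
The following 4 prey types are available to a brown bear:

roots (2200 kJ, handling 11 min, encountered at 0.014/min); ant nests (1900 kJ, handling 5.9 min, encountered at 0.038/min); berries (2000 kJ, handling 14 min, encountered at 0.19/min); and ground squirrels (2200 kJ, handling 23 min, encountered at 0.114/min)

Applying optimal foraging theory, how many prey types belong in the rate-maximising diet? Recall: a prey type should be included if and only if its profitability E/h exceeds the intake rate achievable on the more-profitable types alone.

3

Rank by E/h (kJ/min): ant nests 322, roots 200, berries 143, ground squirrels 95.7. Include each in turn until the next type's E/h falls below the running intake rate.
Rate on top 1: 58.98. roots: 200 > 58.98 → include.
Rate on top 2: 74.74. berries: 143 > 74.74 → include.
Rate on top 3: 119.6. ground squirrels: 95.7 < 119.6 → exclude; stop.
Optimal diet: ant nests, roots, berries — 3 of 4 types.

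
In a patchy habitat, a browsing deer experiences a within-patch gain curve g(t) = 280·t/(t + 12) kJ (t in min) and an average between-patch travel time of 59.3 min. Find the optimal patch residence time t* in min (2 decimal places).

26.68 min

Maximise g(t)/(T+t): set derivative to zero → g'(t)(T+t) = g(t).
g'(t) = 280·12/(t + 12)². Setting 280·12/(t+12)² = 280t/[(t+12)(59.3+t)] gives 12(59.3+t) = t(t+12), so t² = 12×59.3 = 711.6.
t* = √711.6 = 26.68 min.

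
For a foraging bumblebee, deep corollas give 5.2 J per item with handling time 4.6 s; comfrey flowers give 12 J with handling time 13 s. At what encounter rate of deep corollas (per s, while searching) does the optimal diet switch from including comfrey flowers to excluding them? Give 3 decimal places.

0.968 per s

Drop comfrey flowers once their profitability E₂/h₂ falls below the rate achievable on deep corollas alone: E₂/h₂ = λE₁/(1 + λh₁).
Solve for λ: λE₁h₂ = E₂(1 + λh₁) → λ(E₁h₂ − E₂h₁) = E₂ → λ = E₂/(E₁h₂ − E₂h₁).
λ = 12/(5.2×13 − 12×4.6) = 12/12.4 = 0.9677 per s.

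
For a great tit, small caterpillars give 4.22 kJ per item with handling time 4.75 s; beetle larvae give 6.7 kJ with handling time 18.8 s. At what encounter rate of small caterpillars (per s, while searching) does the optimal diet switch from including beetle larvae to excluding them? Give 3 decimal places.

0.141 per s

The zero-one rule: include beetle larvae iff E₂/h₂ > λE₁/(1+λh₁). Equality gives the switch point.
λE₁h₂ = E₂ + λE₂h₁ ⇒ λ = E₂/(E₁h₂ − E₂h₁) = 6.7/(79.34 − 31.82) = 0.141 per s.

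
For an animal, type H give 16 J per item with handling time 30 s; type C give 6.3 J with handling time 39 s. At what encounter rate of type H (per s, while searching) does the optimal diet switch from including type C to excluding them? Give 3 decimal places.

0.014 per s

At the threshold, the rate on type H alone equals the profitability of type C: λ·16/(1 + λ·30) = 6.3/39 = 0.1615.
Rearranging, λ(16 − 0.1615×30) = 0.1615, so λ = 0.1615/11.15 = 0.01448 per s.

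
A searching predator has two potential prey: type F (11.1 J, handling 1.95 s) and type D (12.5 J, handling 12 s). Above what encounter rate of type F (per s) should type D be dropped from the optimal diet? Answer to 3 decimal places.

0.115 per s

The zero-one rule: include type D iff E₂/h₂ > λE₁/(1+λh₁). Equality gives the switch point.
λE₁h₂ = E₂ + λE₂h₁ ⇒ λ = E₂/(E₁h₂ − E₂h₁) = 12.5/(133.2 − 24.38) = 0.1149 per s.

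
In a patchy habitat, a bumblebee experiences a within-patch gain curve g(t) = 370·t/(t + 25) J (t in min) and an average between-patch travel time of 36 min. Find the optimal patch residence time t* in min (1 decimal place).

30.0 min

By the marginal value theorem, leave when the instantaneous gain rate g'(t) equals the habitat-wide average g(t)/(T + t).
g'(t) = 370·25/(t + 25)². Setting 370·25/(t+25)² = 370t/[(t+25)(36+t)] gives 25(36+t) = t(t+25), so t² = 25×36 = 900.
t* = √900 = 30 min.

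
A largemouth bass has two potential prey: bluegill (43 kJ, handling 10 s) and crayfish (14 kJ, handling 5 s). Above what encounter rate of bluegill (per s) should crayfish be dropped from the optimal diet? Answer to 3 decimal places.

The zero-one rule: include crayfish iff E₂/h₂ > λE₁/(1+λh₁). Equality gives the switch point.
λE₁h₂ = E₂ + λE₂h₁ ⇒ λ = E₂/(E₁h₂ − E₂h₁) = 14/(215 − 140) = 0.1867 per s.

0.187 per s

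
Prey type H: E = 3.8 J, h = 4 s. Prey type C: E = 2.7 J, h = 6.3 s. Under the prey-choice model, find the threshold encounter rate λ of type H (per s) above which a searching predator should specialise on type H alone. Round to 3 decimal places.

0.205 per s

The zero-one rule: include type C iff E₂/h₂ > λE₁/(1+λh₁). Equality gives the switch point.
λE₁h₂ = E₂ + λE₂h₁ ⇒ λ = E₂/(E₁h₂ − E₂h₁) = 2.7/(23.94 − 10.8) = 0.2055 per s.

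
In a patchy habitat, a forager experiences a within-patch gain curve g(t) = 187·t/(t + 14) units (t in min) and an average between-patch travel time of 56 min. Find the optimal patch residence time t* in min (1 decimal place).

28.0 min

By the marginal value theorem, leave when the instantaneous gain rate g'(t) equals the habitat-wide average g(t)/(T + t).
g'(t) = 187·14/(t + 14)². Setting 187·14/(t+14)² = 187t/[(t+14)(56+t)] gives 14(56+t) = t(t+14), so t² = 14×56 = 784.
t* = √784 = 28 min.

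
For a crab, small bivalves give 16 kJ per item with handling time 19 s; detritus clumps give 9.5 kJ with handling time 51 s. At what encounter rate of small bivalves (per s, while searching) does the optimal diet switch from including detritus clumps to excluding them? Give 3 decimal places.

0.015 per s

At the threshold, the rate on small bivalves alone equals the profitability of detritus clumps: λ·16/(1 + λ·19) = 9.5/51 = 0.1863.
Rearranging, λ(16 − 0.1863×19) = 0.1863, so λ = 0.1863/12.46 = 0.01495 per s.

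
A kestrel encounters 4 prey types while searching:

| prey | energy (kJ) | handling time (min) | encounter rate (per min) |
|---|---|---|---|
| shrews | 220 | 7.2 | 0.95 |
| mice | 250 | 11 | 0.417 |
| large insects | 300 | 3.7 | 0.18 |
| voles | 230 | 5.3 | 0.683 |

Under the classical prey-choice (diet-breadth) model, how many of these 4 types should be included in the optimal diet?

2

E/h in descending order: large insects 81.1, voles 43.4, shrews 30.6, mice 22.7 kJ/min. The optimal diet is the largest prefix of this list for which every included type satisfies E_i/h_i > R on the types above it.
Rate on top 1: 32.41. voles: 43.4 > 32.41 → include.
Rate on top 2: 39.93. shrews: 30.6 < 39.93 → exclude; stop.
Optimal diet: large insects, voles — 2 of 4 types.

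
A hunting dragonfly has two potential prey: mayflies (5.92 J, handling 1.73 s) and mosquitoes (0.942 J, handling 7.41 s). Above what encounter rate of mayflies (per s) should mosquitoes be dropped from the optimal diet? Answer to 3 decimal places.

At the threshold, the rate on mayflies alone equals the profitability of mosquitoes: λ·5.92/(1 + λ·1.73) = 0.942/7.41 = 0.1271.
Rearranging, λ(5.92 − 0.1271×1.73) = 0.1271, so λ = 0.1271/5.7 = 0.0223 per s.

0.022 per s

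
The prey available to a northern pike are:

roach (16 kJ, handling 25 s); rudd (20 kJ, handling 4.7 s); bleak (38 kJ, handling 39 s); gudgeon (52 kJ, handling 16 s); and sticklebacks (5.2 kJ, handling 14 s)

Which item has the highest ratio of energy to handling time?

rudd

Profitability E/h (kJ/s): roach = 16/25 = 0.64, rudd = 20/4.7 = 4.26, bleak = 38/39 = 0.974, gudgeon = 52/16 = 3.25, sticklebacks = 5.2/14 = 0.371.
Ranked: rudd > gudgeon > bleak > roach > sticklebacks.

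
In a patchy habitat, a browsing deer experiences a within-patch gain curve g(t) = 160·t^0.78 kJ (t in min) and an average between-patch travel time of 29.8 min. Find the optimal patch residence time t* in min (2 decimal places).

Optimal t* satisfies g'(t*) = g(t*)/(T + t*).
g'(t) = 0.78·160·t^-0.22. Setting 0.78·160·t^-0.22 = 160·t^0.78/(29.8+t) gives 0.78(29.8+t) = t, so 0.22·t = 0.78×29.8.
t* = 0.78×29.8/0.22 = 105.7 min.

105.65 min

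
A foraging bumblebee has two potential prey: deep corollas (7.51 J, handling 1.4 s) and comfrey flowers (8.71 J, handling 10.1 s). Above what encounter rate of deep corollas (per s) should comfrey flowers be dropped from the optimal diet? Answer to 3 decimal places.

0.137 per s

The zero-one rule: include comfrey flowers iff E₂/h₂ > λE₁/(1+λh₁). Equality gives the switch point.
λE₁h₂ = E₂ + λE₂h₁ ⇒ λ = E₂/(E₁h₂ − E₂h₁) = 8.71/(75.85 − 12.19) = 0.1368 per s.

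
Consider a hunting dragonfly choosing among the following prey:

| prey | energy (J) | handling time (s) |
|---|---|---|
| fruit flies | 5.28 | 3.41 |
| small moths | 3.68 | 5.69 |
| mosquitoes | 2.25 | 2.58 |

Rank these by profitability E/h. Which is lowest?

Profitability E/h (J/s): fruit flies = 5.28/3.41 = 1.55, small moths = 3.68/5.69 = 0.647, mosquitoes = 2.25/2.58 = 0.872.
Ranked: fruit flies > mosquitoes > small moths.

small moths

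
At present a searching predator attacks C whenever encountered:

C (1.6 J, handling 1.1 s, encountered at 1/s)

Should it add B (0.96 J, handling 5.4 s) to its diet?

Current rate: (1×1.6)/(1 + 1×1.1) = 0.7619 J/s.
Profitability of B: 0.96/5.4 = 0.1778 J/s.
Since 0.1778 < R, time spent handling B is better spent searching.

No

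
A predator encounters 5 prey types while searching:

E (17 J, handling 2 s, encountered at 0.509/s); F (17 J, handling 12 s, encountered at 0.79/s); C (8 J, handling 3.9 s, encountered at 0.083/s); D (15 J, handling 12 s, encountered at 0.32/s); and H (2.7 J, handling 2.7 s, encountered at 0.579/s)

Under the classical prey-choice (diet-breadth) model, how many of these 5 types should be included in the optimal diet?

1

Rank by E/h (J/s): E 8.5, C 2.05, F 1.42, D 1.25, H 1. Include each in turn until the next type's E/h falls below the running intake rate.
Rate on top 1: 4.288. C: 2.05 < 4.288 → exclude; stop.
Optimal diet: E — 1 of 5 types.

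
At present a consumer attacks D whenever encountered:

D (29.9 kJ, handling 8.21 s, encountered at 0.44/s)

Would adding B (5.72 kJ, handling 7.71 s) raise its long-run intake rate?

No

Current rate: (0.44×29.9)/(1 + 0.44×8.21) = 2.852 kJ/s.
Profitability of B: 5.72/7.71 = 0.7419 kJ/s.
Since 0.7419 < R, time spent handling B is better spent searching.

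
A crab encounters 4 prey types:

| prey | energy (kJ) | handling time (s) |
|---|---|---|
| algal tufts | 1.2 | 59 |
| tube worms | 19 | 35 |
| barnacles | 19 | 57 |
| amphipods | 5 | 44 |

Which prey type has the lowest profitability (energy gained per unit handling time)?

algal tufts

Profitability E/h (kJ/s): algal tufts = 1.2/59 = 0.0203, tube worms = 19/35 = 0.543, barnacles = 19/57 = 0.333, amphipods = 5/44 = 0.114.
Ranked: tube worms > barnacles > amphipods > algal tufts.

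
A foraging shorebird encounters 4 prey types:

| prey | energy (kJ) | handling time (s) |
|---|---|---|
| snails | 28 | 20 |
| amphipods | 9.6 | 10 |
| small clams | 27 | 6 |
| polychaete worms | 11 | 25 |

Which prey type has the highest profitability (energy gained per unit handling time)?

small clams

Profitability E/h (kJ/s): snails = 28/20 = 1.4, amphipods = 9.6/10 = 0.96, small clams = 27/6 = 4.5, polychaete worms = 11/25 = 0.44.
Ranked: small clams > snails > amphipods > polychaete worms.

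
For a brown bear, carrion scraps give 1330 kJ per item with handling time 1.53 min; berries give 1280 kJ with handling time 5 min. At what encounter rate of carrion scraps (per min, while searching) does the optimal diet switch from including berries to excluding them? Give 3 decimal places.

The zero-one rule: include berries iff E₂/h₂ > λE₁/(1+λh₁). Equality gives the switch point.
λE₁h₂ = E₂ + λE₂h₁ ⇒ λ = E₂/(E₁h₂ − E₂h₁) = 1280/(6650 − 1958) = 0.2728 per min.

0.273 per min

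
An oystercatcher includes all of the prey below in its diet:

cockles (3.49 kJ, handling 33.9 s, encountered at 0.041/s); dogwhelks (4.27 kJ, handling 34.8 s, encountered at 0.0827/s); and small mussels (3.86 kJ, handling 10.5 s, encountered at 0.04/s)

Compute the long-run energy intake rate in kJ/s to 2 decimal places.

0.11 kJ/s

Energy encountered per unit search time: 0.041×3.49 + 0.0827×4.27 + 0.04×3.86 = 0.6506 kJ/s.
Handling time per unit search time: 0.041×33.9 + 0.0827×34.8 + 0.04×10.5 = 4.688.
Rate = 0.6506/(1 + 4.688) = 0.1144 kJ/s.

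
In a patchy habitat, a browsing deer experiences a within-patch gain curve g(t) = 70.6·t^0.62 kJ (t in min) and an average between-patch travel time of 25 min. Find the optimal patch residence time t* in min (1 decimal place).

Optimal t* satisfies g'(t*) = g(t*)/(T + t*).
g'(t) = 0.62·70.6·t^-0.38. Setting 0.62·70.6·t^-0.38 = 70.6·t^0.62/(25+t) gives 0.62(25+t) = t, so 0.38·t = 0.62×25.
t* = 0.62×25/0.38 = 40.79 min.

40.8 min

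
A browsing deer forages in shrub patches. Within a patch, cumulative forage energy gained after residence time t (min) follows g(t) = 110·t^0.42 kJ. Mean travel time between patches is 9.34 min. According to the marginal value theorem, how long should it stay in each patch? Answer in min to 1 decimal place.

Maximise g(t)/(T+t): set derivative to zero → g'(t)(T+t) = g(t).
g'(t) = 0.42·110·t^-0.58. Setting 0.42·110·t^-0.58 = 110·t^0.42/(9.34+t) gives 0.42(9.34+t) = t, so 0.58·t = 0.42×9.34.
t* = 0.42×9.34/0.58 = 6.763 min.

6.8 min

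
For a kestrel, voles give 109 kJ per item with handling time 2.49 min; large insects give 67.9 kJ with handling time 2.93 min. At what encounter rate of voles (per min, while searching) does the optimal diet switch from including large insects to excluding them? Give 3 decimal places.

0.452 per min

The zero-one rule: include large insects iff E₂/h₂ > λE₁/(1+λh₁). Equality gives the switch point.
λE₁h₂ = E₂ + λE₂h₁ ⇒ λ = E₂/(E₁h₂ − E₂h₁) = 67.9/(319.4 − 169.1) = 0.4518 per min.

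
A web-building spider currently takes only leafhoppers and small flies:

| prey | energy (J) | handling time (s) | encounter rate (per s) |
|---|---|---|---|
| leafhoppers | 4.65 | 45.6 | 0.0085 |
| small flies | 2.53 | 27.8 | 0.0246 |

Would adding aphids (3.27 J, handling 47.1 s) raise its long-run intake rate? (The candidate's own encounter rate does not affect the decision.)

Current rate: (0.0085×4.65 + 0.0246×2.53)/(1 + 0.0085×45.6 + 0.0246×27.8) = 0.04913 J/s.
Profitability of aphids: 3.27/47.1 = 0.06943 J/s.
0.06943 > 0.04913, so adding aphids raises the average — include it.

Yes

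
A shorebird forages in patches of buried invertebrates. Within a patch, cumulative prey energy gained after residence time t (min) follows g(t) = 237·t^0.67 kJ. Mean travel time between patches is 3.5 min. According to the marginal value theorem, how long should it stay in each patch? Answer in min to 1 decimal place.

7.1 min

Optimal t* satisfies g'(t*) = g(t*)/(T + t*).
g'(t) = 0.67·237·t^-0.33. Setting 0.67·237·t^-0.33 = 237·t^0.67/(3.5+t) gives 0.67(3.5+t) = t, so 0.33·t = 0.67×3.5.
t* = 0.67×3.5/0.33 = 7.106 min.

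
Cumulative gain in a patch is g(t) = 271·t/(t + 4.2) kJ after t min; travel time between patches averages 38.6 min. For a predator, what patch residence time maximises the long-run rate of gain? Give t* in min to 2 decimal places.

12.73 min

By the marginal value theorem, leave when the instantaneous gain rate g'(t) equals the habitat-wide average g(t)/(T + t).
g'(t) = 271·4.2/(t + 4.2)². Setting 271·4.2/(t+4.2)² = 271t/[(t+4.2)(38.6+t)] gives 4.2(38.6+t) = t(t+4.2), so t² = 4.2×38.6 = 162.1.
t* = √162.1 = 12.73 min.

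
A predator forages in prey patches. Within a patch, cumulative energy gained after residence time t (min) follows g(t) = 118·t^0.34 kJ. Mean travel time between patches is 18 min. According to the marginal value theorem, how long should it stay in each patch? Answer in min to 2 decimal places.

Optimal t* satisfies g'(t*) = g(t*)/(T + t*).
g'(t) = 0.34·118·t^-0.66. Setting 0.34·118·t^-0.66 = 118·t^0.34/(18+t) gives 0.34(18+t) = t, so 0.66·t = 0.34×18.
t* = 0.34×18/0.66 = 9.273 min.

9.27 min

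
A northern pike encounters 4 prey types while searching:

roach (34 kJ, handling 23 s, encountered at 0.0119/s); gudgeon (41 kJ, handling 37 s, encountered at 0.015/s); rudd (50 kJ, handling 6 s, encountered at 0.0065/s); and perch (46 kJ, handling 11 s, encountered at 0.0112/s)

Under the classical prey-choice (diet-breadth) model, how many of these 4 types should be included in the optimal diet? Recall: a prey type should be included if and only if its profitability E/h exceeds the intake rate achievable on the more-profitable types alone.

4

Profitabilities (E/h, kJ/s): rudd 8.33, perch 4.18, roach 1.48, gudgeon 1.11. Add prey in this order while the next type's profitability exceeds the intake rate on those already taken.
Rate on top 1: 0.3128. perch: 4.18 > 0.3128 → include.
Rate on top 2: 0.7229. roach: 1.48 > 0.7229 → include.
Rate on top 3: 0.8669. gudgeon: 1.11 > 0.8669 → include.
Optimal diet: rudd, perch, roach, gudgeon — 4 of 4 types.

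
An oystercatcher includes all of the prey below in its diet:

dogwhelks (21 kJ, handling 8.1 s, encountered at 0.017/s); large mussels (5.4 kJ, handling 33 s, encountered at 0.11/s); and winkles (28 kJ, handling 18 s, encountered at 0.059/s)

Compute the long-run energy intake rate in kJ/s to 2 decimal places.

R = (0.017×21 + 0.11×5.4 + 0.059×28) / (1 + 0.017×8.1 + 0.11×33 + 0.059×18) = 2.603/5.83 = 0.4465 kJ/s.

0.45 kJ/s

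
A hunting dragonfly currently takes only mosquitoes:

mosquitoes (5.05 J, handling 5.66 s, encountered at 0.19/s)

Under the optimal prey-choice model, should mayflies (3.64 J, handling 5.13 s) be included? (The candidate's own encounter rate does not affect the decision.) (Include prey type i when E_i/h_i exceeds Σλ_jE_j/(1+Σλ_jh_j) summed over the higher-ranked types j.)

On mosquitoes alone, R = ΣλE/(1+Σλh) = 0.9595/2.075 = 0.4623 J/s.
Profitability of mayflies: 3.64/5.13 = 0.7096 J/s.
0.7096 > 0.4623, so adding mayflies raises the average — include it.

Yes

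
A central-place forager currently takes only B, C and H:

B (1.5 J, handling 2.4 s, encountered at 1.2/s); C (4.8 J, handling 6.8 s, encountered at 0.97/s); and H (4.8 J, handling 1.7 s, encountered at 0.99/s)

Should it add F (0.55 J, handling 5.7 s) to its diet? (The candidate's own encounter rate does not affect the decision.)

Current rate: (1.2×1.5 + 0.97×4.8 + 0.99×4.8)/(1 + 1.2×2.4 + 0.97×6.8 + 0.99×1.7) = 0.9218 J/s.
F: E/h = 0.55/5.7 = 0.09649 J/s.
Since 0.09649 < R, time spent handling F is better spent searching.

No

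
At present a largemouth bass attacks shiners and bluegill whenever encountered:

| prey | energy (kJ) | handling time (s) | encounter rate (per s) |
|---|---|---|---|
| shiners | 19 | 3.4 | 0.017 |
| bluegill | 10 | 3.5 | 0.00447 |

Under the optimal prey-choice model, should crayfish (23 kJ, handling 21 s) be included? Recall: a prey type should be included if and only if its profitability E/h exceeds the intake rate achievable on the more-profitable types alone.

Yes

On shiners and bluegill alone, R = ΣλE/(1+Σλh) = 0.3677/1.073 = 0.3425 kJ/s.
Profitability of crayfish: 23/21 = 1.095 kJ/s.
1.095 > 0.3425, so adding crayfish raises the average — include it.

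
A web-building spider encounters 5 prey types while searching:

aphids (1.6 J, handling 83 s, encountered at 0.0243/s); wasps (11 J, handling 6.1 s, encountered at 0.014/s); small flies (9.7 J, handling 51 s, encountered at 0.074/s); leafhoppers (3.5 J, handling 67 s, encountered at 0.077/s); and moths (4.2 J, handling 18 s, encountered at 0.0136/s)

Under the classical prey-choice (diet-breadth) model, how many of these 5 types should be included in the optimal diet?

Profitabilities (E/h, J/s): wasps 1.8, moths 0.233, small flies 0.19, leafhoppers 0.0522, aphids 0.0193. Add prey in this order while the next type's profitability exceeds the intake rate on those already taken.
Rate on top 1: 0.1419. moths: 0.233 > 0.1419 → include.
Rate on top 2: 0.1587. small flies: 0.19 > 0.1587 → include.
Rate on top 3: 0.182. leafhoppers: 0.0522 < 0.182 → exclude; stop.
Optimal diet: wasps, moths, small flies — 3 of 5 types.

3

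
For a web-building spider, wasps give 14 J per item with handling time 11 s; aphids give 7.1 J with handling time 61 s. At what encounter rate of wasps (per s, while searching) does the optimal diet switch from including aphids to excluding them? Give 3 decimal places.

0.009 per s

Drop aphids once their profitability E₂/h₂ falls below the rate achievable on wasps alone: E₂/h₂ = λE₁/(1 + λh₁).
Solve for λ: λE₁h₂ = E₂(1 + λh₁) → λ(E₁h₂ − E₂h₁) = E₂ → λ = E₂/(E₁h₂ − E₂h₁).
λ = 7.1/(14×61 − 7.1×11) = 7.1/775.9 = 0.009151 per s.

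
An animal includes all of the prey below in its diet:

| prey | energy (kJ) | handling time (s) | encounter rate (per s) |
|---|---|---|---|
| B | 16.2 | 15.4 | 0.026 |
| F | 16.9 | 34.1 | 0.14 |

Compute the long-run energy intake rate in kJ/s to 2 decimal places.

R = Σλ_iE_i / (1 + Σλ_ih_i)
Numerator: 0.026×16.2 + 0.14×16.9 = 2.787
Denominator: 1 + 0.026×15.4 + 0.14×34.1 = 6.174
R = 2.787/6.174 = 0.4514 kJ/s

0.45 kJ/s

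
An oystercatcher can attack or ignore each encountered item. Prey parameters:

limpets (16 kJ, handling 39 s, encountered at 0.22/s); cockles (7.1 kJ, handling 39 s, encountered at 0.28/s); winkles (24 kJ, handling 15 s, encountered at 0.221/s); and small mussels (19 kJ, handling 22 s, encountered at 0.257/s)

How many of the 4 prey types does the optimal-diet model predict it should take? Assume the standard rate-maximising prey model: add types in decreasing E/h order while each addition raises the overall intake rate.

Rank by E/h (kJ/s): winkles 1.6, small mussels 0.864, limpets 0.41, cockles 0.182. Include each in turn until the next type's E/h falls below the running intake rate.
Rate on top 1: 1.229. small mussels: 0.864 < 1.229 → exclude; stop.
Optimal diet: winkles — 1 of 4 types.

1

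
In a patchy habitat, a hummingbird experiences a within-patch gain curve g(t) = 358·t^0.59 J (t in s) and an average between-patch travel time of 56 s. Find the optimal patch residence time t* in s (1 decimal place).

80.6 s

By the marginal value theorem, leave when the instantaneous gain rate g'(t) equals the habitat-wide average g(t)/(T + t).
g'(t) = 0.59·358·t^-0.41. Setting 0.59·358·t^-0.41 = 358·t^0.59/(56+t) gives 0.59(56+t) = t, so 0.41·t = 0.59×56.
t* = 0.59×56/0.41 = 80.59 s.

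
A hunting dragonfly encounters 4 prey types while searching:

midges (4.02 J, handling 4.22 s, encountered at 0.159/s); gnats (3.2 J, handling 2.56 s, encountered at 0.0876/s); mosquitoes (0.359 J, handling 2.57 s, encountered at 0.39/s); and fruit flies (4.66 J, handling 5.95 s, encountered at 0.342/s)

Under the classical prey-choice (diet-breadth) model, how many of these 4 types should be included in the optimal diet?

3

E/h in descending order: gnats 1.25, midges 0.953, fruit flies 0.783, mosquitoes 0.14 J/s. The optimal diet is the largest prefix of this list for which every included type satisfies E_i/h_i > R on the types above it.
Rate on top 1: 0.229. midges: 0.953 > 0.229 → include.
Rate on top 2: 0.4852. fruit flies: 0.783 > 0.4852 → include.
Rate on top 3: 0.6395. mosquitoes: 0.14 < 0.6395 → exclude; stop.
Optimal diet: gnats, midges, fruit flies — 3 of 4 types.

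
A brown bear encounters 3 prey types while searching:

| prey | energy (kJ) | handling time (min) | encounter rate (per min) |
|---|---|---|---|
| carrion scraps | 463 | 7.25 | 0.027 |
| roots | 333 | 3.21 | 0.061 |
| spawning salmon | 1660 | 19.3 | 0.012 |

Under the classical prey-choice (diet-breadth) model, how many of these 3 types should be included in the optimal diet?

Profitabilities (E/h, kJ/min): roots 104, spawning salmon 86, carrion scraps 63.9. Add prey in this order while the next type's profitability exceeds the intake rate on those already taken.
Rate on top 1: 16.99. spawning salmon: 86 > 16.99 → include.
Rate on top 2: 28.19. carrion scraps: 63.9 > 28.19 → include.
Optimal diet: roots, spawning salmon, carrion scraps — 3 of 3 types.

3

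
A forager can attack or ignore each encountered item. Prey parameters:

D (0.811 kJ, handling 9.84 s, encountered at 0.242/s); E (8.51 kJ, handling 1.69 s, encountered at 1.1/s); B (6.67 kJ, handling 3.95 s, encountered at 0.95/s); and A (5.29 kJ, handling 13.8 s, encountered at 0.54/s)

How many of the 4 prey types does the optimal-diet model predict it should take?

1

Rank by E/h (kJ/s): E 5.04, B 1.69, A 0.383, D 0.0824. Include each in turn until the next type's E/h falls below the running intake rate.
Rate on top 1: 3.274. B: 1.69 < 3.274 → exclude; stop.
Optimal diet: E — 1 of 4 types.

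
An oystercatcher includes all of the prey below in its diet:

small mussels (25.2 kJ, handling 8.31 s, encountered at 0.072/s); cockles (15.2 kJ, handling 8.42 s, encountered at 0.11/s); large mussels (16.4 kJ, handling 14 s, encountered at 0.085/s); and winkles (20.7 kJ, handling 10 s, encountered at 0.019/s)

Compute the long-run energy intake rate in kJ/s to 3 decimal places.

1.351 kJ/s

R = (0.072×25.2 + 0.11×15.2 + 0.085×16.4 + 0.019×20.7) / (1 + 0.072×8.31 + 0.11×8.42 + 0.085×14 + 0.019×10) = 5.274/3.905 = 1.351 kJ/s.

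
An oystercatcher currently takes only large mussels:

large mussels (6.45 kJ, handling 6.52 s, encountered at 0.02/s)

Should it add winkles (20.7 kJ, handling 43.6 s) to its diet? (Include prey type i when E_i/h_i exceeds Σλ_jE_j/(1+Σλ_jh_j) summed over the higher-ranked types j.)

Yes

Intake rate on the current diet: R = (0.02×6.45) / (1 + 0.02×6.52) = 0.129/1.13 = 0.1141 kJ/s.
winkles: E/h = 20.7/43.6 = 0.4748 kJ/s.
0.4748 > 0.1141, so adding winkles raises the average — include it.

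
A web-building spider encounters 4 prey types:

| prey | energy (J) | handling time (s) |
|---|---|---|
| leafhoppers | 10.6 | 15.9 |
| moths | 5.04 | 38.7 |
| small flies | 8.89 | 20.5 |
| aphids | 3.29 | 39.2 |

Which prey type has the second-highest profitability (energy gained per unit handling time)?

small flies

In descending order of E/h:
leafhoppers: 10.6/15.9 = 0.667 J/s
small flies: 8.89/20.5 = 0.434 J/s
moths: 5.04/38.7 = 0.13 J/s
aphids: 3.29/39.2 = 0.0839 J/s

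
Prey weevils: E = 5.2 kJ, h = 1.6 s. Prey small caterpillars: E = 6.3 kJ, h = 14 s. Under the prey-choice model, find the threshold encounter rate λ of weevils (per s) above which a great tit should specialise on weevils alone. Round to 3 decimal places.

The zero-one rule: include small caterpillars iff E₂/h₂ > λE₁/(1+λh₁). Equality gives the switch point.
λE₁h₂ = E₂ + λE₂h₁ ⇒ λ = E₂/(E₁h₂ − E₂h₁) = 6.3/(72.8 − 10.08) = 0.1004 per s.

0.100 per s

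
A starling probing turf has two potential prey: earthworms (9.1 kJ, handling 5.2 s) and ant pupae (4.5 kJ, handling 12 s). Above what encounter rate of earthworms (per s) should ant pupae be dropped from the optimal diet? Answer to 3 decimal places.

Drop ant pupae once their profitability E₂/h₂ falls below the rate achievable on earthworms alone: E₂/h₂ = λE₁/(1 + λh₁).
Solve for λ: λE₁h₂ = E₂(1 + λh₁) → λ(E₁h₂ − E₂h₁) = E₂ → λ = E₂/(E₁h₂ − E₂h₁).
λ = 4.5/(9.1×12 − 4.5×5.2) = 4.5/85.8 = 0.05245 per s.

0.052 per s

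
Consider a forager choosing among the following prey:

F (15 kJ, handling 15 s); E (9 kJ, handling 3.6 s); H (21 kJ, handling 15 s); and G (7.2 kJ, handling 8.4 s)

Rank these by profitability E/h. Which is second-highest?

In descending order of E/h:
E: 9/3.6 = 2.5 kJ/s
H: 21/15 = 1.4 kJ/s
F: 15/15 = 1 kJ/s
G: 7.2/8.4 = 0.857 kJ/s

H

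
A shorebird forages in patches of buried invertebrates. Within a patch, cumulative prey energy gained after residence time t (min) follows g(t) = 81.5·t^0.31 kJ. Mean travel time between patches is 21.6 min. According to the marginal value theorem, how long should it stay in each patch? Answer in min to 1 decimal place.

By the marginal value theorem, leave when the instantaneous gain rate g'(t) equals the habitat-wide average g(t)/(T + t).
g'(t) = 0.31·81.5·t^-0.69. Setting 0.31·81.5·t^-0.69 = 81.5·t^0.31/(21.6+t) gives 0.31(21.6+t) = t, so 0.69·t = 0.31×21.6.
t* = 0.31×21.6/0.69 = 9.704 min.

9.7 min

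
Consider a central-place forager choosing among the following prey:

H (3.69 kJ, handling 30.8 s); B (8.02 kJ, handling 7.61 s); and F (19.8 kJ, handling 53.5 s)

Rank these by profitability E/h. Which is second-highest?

F

Profitability E/h (kJ/s): H = 3.69/30.8 = 0.12, B = 8.02/7.61 = 1.05, F = 19.8/53.5 = 0.37.
Ranked: B > F > H.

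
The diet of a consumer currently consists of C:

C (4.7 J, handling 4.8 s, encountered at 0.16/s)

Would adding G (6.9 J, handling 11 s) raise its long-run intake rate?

On C alone, R = ΣλE/(1+Σλh) = 0.752/1.768 = 0.4253 J/s.
Profitability of G: 6.9/11 = 0.6273 J/s.
0.6273 > 0.4253, so adding G raises the average — include it.

Yes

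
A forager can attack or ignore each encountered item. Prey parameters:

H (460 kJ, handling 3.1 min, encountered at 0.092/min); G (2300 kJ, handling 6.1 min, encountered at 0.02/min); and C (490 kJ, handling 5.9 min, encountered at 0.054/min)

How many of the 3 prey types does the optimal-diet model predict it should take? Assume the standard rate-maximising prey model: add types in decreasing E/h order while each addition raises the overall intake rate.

Profitabilities (E/h, kJ/min): G 377, H 148, C 83.1. Add prey in this order while the next type's profitability exceeds the intake rate on those already taken.
Rate on top 1: 41. H: 148 > 41 → include.
Rate on top 2: 62.76. C: 83.1 > 62.76 → include.
Optimal diet: G, H, C — 3 of 3 types.

3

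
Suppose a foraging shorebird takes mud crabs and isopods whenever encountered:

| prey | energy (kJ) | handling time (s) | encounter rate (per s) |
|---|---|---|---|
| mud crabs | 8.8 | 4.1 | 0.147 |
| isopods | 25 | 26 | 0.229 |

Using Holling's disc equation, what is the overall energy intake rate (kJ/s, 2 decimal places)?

0.93 kJ/s

Energy encountered per unit search time: 0.147×8.8 + 0.229×25 = 7.019 kJ/s.
Handling time per unit search time: 0.147×4.1 + 0.229×26 = 6.557.
Rate = 7.019/(1 + 6.557) = 0.9288 kJ/s.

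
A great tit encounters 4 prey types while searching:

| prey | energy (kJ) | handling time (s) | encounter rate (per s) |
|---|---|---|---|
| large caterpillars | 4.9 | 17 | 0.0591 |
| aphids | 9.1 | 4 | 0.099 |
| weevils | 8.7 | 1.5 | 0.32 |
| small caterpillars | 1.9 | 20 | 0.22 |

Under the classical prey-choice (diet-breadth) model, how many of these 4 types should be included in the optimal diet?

2

Rank by E/h (kJ/s): weevils 5.8, aphids 2.27, large caterpillars 0.288, small caterpillars 0.095. Include each in turn until the next type's E/h falls below the running intake rate.
Rate on top 1: 1.881. aphids: 2.27 > 1.881 → include.
Rate on top 2: 1.964. large caterpillars: 0.288 < 1.964 → exclude; stop.
Optimal diet: weevils, aphids — 2 of 4 types.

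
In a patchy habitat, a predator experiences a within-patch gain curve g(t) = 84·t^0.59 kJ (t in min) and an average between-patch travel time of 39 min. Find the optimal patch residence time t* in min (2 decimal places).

56.12 min

Optimal t* satisfies g'(t*) = g(t*)/(T + t*).
g'(t) = 0.59·84·t^-0.41. Setting 0.59·84·t^-0.41 = 84·t^0.59/(39+t) gives 0.59(39+t) = t, so 0.41·t = 0.59×39.
t* = 0.59×39/0.41 = 56.12 min.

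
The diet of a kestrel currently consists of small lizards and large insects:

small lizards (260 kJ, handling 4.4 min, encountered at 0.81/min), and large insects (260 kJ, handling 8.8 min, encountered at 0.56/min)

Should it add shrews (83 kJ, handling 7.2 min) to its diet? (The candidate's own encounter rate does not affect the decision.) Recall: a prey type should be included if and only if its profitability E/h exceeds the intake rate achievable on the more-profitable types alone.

No

Intake rate on the current diet: R = (0.81×260 + 0.56×260) / (1 + 0.81×4.4 + 0.56×8.8) = 356.2/9.492 = 37.53 kJ/min.
shrews: E/h = 83/7.2 = 11.53 kJ/min.
Since 11.53 < R, time spent handling shrews is better spent searching.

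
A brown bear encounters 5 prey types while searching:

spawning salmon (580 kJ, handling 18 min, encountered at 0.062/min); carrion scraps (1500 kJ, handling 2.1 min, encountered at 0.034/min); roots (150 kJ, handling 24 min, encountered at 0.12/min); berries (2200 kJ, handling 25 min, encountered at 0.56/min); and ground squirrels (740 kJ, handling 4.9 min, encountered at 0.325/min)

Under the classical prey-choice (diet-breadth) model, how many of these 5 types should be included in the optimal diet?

2

E/h in descending order: carrion scraps 714, ground squirrels 151, berries 88, spawning salmon 32.2, roots 6.25 kJ/min. The optimal diet is the largest prefix of this list for which every included type satisfies E_i/h_i > R on the types above it.
Rate on top 1: 47.6. ground squirrels: 151 > 47.6 → include.
Rate on top 2: 109.4. berries: 88 < 109.4 → exclude; stop.
Optimal diet: carrion scraps, ground squirrels — 2 of 5 types.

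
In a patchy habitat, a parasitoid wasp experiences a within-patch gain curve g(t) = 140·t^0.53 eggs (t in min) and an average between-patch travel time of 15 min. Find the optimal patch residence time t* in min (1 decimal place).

Optimal t* satisfies g'(t*) = g(t*)/(T + t*).
g'(t) = 0.53·140·t^-0.47. Setting 0.53·140·t^-0.47 = 140·t^0.53/(15+t) gives 0.53(15+t) = t, so 0.47·t = 0.53×15.
t* = 0.53×15/0.47 = 16.91 min.

16.9 min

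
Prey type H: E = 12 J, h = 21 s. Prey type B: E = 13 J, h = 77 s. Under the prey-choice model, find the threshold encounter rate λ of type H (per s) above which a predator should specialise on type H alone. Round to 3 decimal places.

The zero-one rule: include type B iff E₂/h₂ > λE₁/(1+λh₁). Equality gives the switch point.
λE₁h₂ = E₂ + λE₂h₁ ⇒ λ = E₂/(E₁h₂ − E₂h₁) = 13/(924 − 273) = 0.01997 per s.

0.020 per s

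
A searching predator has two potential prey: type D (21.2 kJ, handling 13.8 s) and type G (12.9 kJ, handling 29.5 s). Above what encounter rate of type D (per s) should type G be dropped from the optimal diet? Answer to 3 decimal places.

At the threshold, the rate on type D alone equals the profitability of type G: λ·21.2/(1 + λ·13.8) = 12.9/29.5 = 0.4373.
Rearranging, λ(21.2 − 0.4373×13.8) = 0.4373, so λ = 0.4373/15.17 = 0.02883 per s.

0.029 per s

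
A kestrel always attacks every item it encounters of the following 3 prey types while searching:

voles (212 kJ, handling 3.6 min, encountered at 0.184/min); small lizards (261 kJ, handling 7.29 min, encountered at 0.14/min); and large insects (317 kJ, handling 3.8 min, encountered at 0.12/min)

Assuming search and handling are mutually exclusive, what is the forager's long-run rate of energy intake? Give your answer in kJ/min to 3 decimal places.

36.186 kJ/min

R = Σλ_iE_i / (1 + Σλ_ih_i)
Numerator: 0.184×212 + 0.14×261 + 0.12×317 = 113.6
Denominator: 1 + 0.184×3.6 + 0.14×7.29 + 0.12×3.8 = 3.139
R = 113.6/3.139 = 36.19 kJ/min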